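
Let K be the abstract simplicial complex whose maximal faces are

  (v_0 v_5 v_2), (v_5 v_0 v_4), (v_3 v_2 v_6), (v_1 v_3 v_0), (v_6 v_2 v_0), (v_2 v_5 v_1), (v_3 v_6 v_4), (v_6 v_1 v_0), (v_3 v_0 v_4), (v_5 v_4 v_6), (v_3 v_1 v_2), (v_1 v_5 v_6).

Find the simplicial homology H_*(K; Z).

We work with the vertex ordering v_0 < v_1 < v_2 < v_3 < v_4 < v_5 < v_6. The simplices of K, each written with vertices in increasing order, are:

  0-simplices (7): [v_0], [v_1], [v_2], [v_3], [v_4], [v_5], [v_6]
  1-simplices (18): (18 of them)
  2-simplices (12): (12 of them)

so the chain groups are C_0 ≅ Z^7, C_1 ≅ Z^18, C_2 ≅ Z^12.

∂_1: C_1 → C_0 sends each edge [p,q] (with p < q) to q − p. For instance
  ∂[v_0,v_6] = [v_6] − [v_0].
The resulting 7×18 matrix has rank 6, and its Smith normal form has invariant factors (1,1,1,1,1,1).

∂_2: C_2 → C_1 sends each 2-simplex [p,q,r] to [q,r] − [p,r] + [p,q]. For instance
  ∂[v_0,v_4,v_5] = [v_4,v_5] − [v_0,v_5] + [v_0,v_4],
  ∂[v_0,v_1,v_3] = [v_1,v_3] − [v_0,v_3] + [v_0,v_1].
As a 18×12 matrix over Z this has rank 12, with invariant factors (1,1,1,1,1,1,1,1,1,1,1,2).

Reading off H_k = ker ∂_k / im ∂_{k+1}:

  H_0: rank C_0 − rank ∂_1 = 7 − 6 = 1, and the invariant factors of ∂_1 are all 1, so H_0 = Z.
  H_1: rank ker ∂_1 − rank ∂_2 = (18 − 6) − 12 = 0, and ∂_2 has invariant factor 2 > 1, so H_1 = Z/2.
  H_2: rank ker ∂_2 − rank ∂_3 = (12 − 12) − 0 = 0, and there is no ∂_3, so H_2 = 0.

As a check, the Euler characteristic is 7 − 18 + 12 = 1, which agrees with 1 − 0 + 0 = 1.

H_0 = Z,  H_1 = Z/2,  H_2 = 0.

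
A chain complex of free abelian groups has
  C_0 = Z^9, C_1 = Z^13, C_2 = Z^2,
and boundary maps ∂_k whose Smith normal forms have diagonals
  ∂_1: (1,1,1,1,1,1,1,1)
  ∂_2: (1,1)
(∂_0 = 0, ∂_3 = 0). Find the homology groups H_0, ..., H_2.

H_0 ≅ Z,  H_1 ≅ Z^3,  H_2 = 0.

H_0: b_0 = 9 − 0 − 8 = 1; torsion from ∂_1 factors > 1: none. So H_0 ≅ Z.
H_1: b_1 = 13 − 8 − 2 = 3; torsion from ∂_2 factors > 1: none. So H_1 ≅ Z^3.
H_2: b_2 = 2 − 2 − 0 = 0; torsion from ∂_3 factors > 1: none. So H_2 ≅ 0.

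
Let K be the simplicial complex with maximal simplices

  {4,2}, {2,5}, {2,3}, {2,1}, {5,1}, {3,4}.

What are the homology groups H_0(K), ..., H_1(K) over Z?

H_0 = Z,  H_1 = Z^2.

Order the vertices as 1 < 2 < 3 < 4 < 5. Listing each simplex with vertices in this order, K has dimension 1 with simplices:

  0-simplices (5): [1], [2], [3], [4], [5]
  1-simplices (6): [1,2], [1,5], [2,3], [2,4], [2,5], [3,4]

giving chain groups C_0 ≅ Z^5, C_1 ≅ Z^6.

∂_1: C_1 → C_0 is given by ∂[p,q] = [q] − [p].
As a 5×6 matrix over Z this has rank 4, with invariant factors (1,1,1,1).

Computing H_k = (kernel of ∂_k) / (image of ∂_{k+1}):

  H_0: rank C_0 − rank ∂_1 = 5 − 4 = 1, and the invariant factors of ∂_1 are all 1, so H_0 = Z.
  H_1: rank ker ∂_1 − rank ∂_2 = (6 − 4) − 0 = 2, and there is no ∂_2, so H_1 = Z^2.

(K is a triangulation of a wedge of 2 circles.)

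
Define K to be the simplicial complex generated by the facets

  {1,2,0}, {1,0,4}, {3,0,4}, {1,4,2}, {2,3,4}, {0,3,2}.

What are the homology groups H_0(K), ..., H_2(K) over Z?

K has 5 vertices, 9 edges, 6 triangles.
rank ∂_0 = 0, rank ∂_1 = 4 ⇒ b_0 = 5 − 0 − 4 = 1; all invariant factors of ∂_1 are 1 so no torsion. So H_0 = Z.
rank ∂_1 = 4, rank ∂_2 = 5 ⇒ b_1 = 9 − 4 − 5 = 0; all invariant factors of ∂_2 are 1 so no torsion. So H_1 = 0.
rank ∂_2 = 5, rank ∂_3 = 0 ⇒ b_2 = 6 − 5 − 0 = 1. So H_2 = Z.

H_0 = Z,  H_1 = 0,  H_2 = Z.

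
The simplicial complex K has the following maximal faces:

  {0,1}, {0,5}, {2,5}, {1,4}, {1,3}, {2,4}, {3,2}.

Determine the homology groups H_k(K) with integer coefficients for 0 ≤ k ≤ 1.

We work with the vertex ordering 0 < 1 < 2 < 3 < 4 < 5. The simplices of K, each written with vertices in increasing order, are:

  0-simplices (6): [0], [1], [2], [3], [4], [5]
  1-simplices (7): [0,1], [0,5], [1,3], [1,4], [2,3], [2,4], [2,5]

so the chain groups are C_0 ≅ Z^6, C_1 ≅ Z^7.

The boundary map ∂_1: C_1 → C_0 is given by ∂[p,q] = [q] − [p]. For instance
  ∂[0,1] = [1] − [0].
The 6×7 boundary matrix has rank 5 and Smith normal form diag(1,1,1,1,1).

Computing H_k = (kernel of ∂_k) / (image of ∂_{k+1}):

  H_0: rank C_0 − rank ∂_1 = 6 − 5 = 1, and the invariant factors of ∂_1 are all 1, so H_0 = Z.
  H_1: rank ker ∂_1 − rank ∂_2 = (7 − 5) − 0 = 2, and there is no ∂_2, so H_1 = Z^2.

H_0 = Z,  H_1 = Z^2.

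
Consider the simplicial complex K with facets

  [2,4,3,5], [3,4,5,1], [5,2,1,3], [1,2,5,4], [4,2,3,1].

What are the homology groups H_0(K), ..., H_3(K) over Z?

H_0 ≅ Z,  H_1 = 0,  H_2 = 0,  H_3 ≅ Z.

K has 5 vertices, 10 edges, 10 triangles, 5 3-simplices.
rank ∂_0 = 0, rank ∂_1 = 4 ⇒ b_0 = 5 − 0 − 4 = 1; all invariant factors of ∂_1 are 1 so no torsion. So H_0 = Z.
rank ∂_1 = 4, rank ∂_2 = 6 ⇒ b_1 = 10 − 4 − 6 = 0; all invariant factors of ∂_2 are 1 so no torsion. So H_1 = 0.
rank ∂_2 = 6, rank ∂_3 = 4 ⇒ b_2 = 10 − 6 − 4 = 0; all invariant factors of ∂_3 are 1 so no torsion. So H_2 = 0.
rank ∂_3 = 4, rank ∂_4 = 0 ⇒ b_3 = 5 − 4 − 0 = 1. So H_3 = Z.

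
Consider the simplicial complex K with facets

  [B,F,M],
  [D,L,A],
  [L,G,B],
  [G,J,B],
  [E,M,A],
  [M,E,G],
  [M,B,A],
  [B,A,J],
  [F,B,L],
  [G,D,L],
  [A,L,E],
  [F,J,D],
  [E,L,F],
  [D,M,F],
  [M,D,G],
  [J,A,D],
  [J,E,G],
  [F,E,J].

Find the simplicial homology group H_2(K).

K has 9 vertices, 27 edges, 18 triangles.
rank ∂_2 = 17, rank ∂_3 = 0 ⇒ b_2 = 18 − 17 − 0 = 1. So H_2 = Z.

H_2 ≅ Z.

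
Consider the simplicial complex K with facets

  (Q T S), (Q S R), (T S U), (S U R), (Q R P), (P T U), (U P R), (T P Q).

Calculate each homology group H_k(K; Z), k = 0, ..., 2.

H_0 ≅ Z,  H_1 = 0,  H_2 ≅ Z.

Take the total order P < Q < R < S < T < U on the vertex set. Then K (dimension 2) consists of the simplices:

  0-simplices (6): P, Q, R, S, T, U
  1-simplices (12): PQ, PR, PT, PU, QR, QS, QT, RS, RU, ST, SU, TU
  2-simplices (8): PQR, PQT, PRU, PTU, QRS, QST, RSU, STU

Hence C_0 ≅ Z^6, C_1 ≅ Z^12, C_2 ≅ Z^8.

∂_1: C_1 → C_0 is given by ∂[p,q] = [q] − [p]. For instance
  ∂QS = S − Q.
As a 6×12 matrix over Z this has rank 5, with invariant factors (1,1,1,1,1).

Boundary ∂_2: C_2 → C_1 maps a triangle to the signed sum of its edges. For instance
  ∂PTU = TU − PU + PT,
  ∂QST = ST − QT + QS.
As a 12×8 matrix over Z this has rank 7, with invariant factors (1,1,1,1,1,1,1).

Computing H_k = (kernel of ∂_k) / (image of ∂_{k+1}):

  H_0: rank C_0 − rank ∂_1 = 6 − 5 = 1, and the invariant factors of ∂_1 are all 1, so H_0 = Z.
  H_1: rank ker ∂_1 − rank ∂_2 = (12 − 5) − 7 = 0, and the invariant factors of ∂_2 are all 1, so H_1 = 0.
  H_2: rank ker ∂_2 − rank ∂_3 = (8 − 7) − 0 = 1, and there is no ∂_3, so H_2 = Z.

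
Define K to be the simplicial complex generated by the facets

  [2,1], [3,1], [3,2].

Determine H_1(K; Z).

H_1 ≅ Z.

Take the total order 1 < 2 < 3 on the vertex set. Then K (dimension 1) consists of the simplices:

  0-simplices (3): [1], [2], [3]
  1-simplices (3): [1,2], [1,3], [2,3]

giving chain groups C_0 ≅ Z^3, C_1 ≅ Z^3.

∂_1: C_1 → C_0 is given by ∂[p,q] = [q] − [p]. For instance
  ∂[2,3] = [3] − [2].
As a 3×3 matrix over Z this has rank 2, with invariant factors (1,1).

From H_k ≅ ker(∂_k) / im(∂_{k+1}) we obtain:

  H_1: rank ker ∂_1 − rank ∂_2 = (3 − 2) − 0 = 1, and there is no ∂_2, so H_1 ≅ Z.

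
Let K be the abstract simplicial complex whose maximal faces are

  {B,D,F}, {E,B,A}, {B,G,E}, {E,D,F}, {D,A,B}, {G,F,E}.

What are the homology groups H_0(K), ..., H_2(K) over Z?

We work with the vertex ordering A < B < D < E < F < G. The simplices of K, each written with vertices in increasing order, are:

  0-simplices (6): A, B, D, E, F, G
  1-simplices (12): AB, AD, AE, BD, BE, BF, BG, DE, DF, EF, EG, FG
  2-simplices (6): ABD, ABE, BDF, BEG, DEF, EFG

so the chain groups are C_0 ≅ Z^6, C_1 ≅ Z^12, C_2 ≅ Z^6.

The boundary map ∂_1: C_1 → C_0 sends each edge [p,q] (with p < q) to q − p.
As a 6×12 matrix over Z this has rank 5, with invariant factors (1,1,1,1,1).

Boundary ∂_2: C_2 → C_1 maps a triangle to the signed sum of its edges. For instance
  ∂DEF = EF − DF + DE,
  ∂ABE = BE − AE + AB.
As a 12×6 matrix over Z this has rank 6, with invariant factors (1,1,1,1,1,1).

From H_k ≅ ker(∂_k) / im(∂_{k+1}) we obtain:

  H_0: rank C_0 − rank ∂_1 = 6 − 5 = 1, and the invariant factors of ∂_1 are all 1, so H_0 = Z.
  H_1: rank ker ∂_1 − rank ∂_2 = (12 − 5) − 6 = 1, and the invariant factors of ∂_2 are all 1, so H_1 = Z.
  H_2: rank ker ∂_2 − rank ∂_3 = (6 − 6) − 0 = 0, and there is no ∂_3, so H_2 = 0.

As a check, the Euler characteristic is 6 − 12 + 6 = 0, which agrees with 1 − 1 + 0 = 0.

H_0 ≅ Z,  H_1 ≅ Z,  H_2 = 0.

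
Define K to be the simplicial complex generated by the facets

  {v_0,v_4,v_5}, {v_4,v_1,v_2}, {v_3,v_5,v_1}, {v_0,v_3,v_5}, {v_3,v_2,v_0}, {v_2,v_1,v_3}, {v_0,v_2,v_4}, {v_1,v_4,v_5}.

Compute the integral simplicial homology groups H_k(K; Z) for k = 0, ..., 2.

Take the total order v_0 < v_1 < v_2 < v_3 < v_4 < v_5 on the vertex set. Then K (dimension 2) consists of the simplices:

  0-simplices (6): [v_0], [v_1], [v_2], [v_3], [v_4], [v_5]
  1-simplices (12): [v_0,v_2], [v_0,v_3], [v_0,v_4], [v_0,v_5], [v_1,v_2], [v_1,v_3], [v_1,v_4], [v_1,v_5], [v_2,v_3], [v_2,v_4], [v_3,v_5], [v_4,v_5]
  2-simplices (8): [v_0,v_2,v_3], [v_0,v_2,v_4], [v_0,v_3,v_5], [v_0,v_4,v_5], [v_1,v_2,v_3], [v_1,v_2,v_4], [v_1,v_3,v_5], [v_1,v_4,v_5]

so the chain groups are C_0 ≅ Z^6, C_1 ≅ Z^12, C_2 ≅ Z^8.

Boundary ∂_1: C_1 → C_0 is given by ∂[p,q] = [q] − [p]. For instance
  ∂[v_1,v_5] = [v_5] − [v_1].
This gives a 6×12 integer matrix of rank 5; reducing to Smith normal form yields diagonal entries (1,1,1,1,1).

The boundary map ∂_2: C_2 → C_1 sends each 2-simplex [p,q,r] to [q,r] − [p,r] + [p,q]. For instance
  ∂[v_1,v_2,v_3] = [v_2,v_3] − [v_1,v_3] + [v_1,v_2],
  ∂[v_0,v_3,v_5] = [v_3,v_5] − [v_0,v_5] + [v_0,v_3].
As a 12×8 matrix over Z this has rank 7, with invariant factors (1,1,1,1,1,1,1).

Now H_k = ker ∂_k / im ∂_{k+1}, so:

  H_0: rank C_0 − rank ∂_1 = 6 − 5 = 1, and the invariant factors of ∂_1 are all 1, so H_0 = Z.
  H_1: rank ker ∂_1 − rank ∂_2 = (12 − 5) − 7 = 0, and the invariant factors of ∂_2 are all 1, so H_1 = 0.
  H_2: rank ker ∂_2 − rank ∂_3 = (8 − 7) − 0 = 1, and there is no ∂_3, so H_2 = Z.

H_0 = Z,  H_1 = 0,  H_2 = Z.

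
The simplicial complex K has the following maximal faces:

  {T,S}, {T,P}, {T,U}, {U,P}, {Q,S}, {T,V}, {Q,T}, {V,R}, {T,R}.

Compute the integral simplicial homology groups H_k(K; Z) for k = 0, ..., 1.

H_0 = Z,  H_1 = Z^3.

Take the total order P < Q < R < S < T < U < V on the vertex set. Then K (dimension 1) consists of the simplices:

  0-simplices (7): P, Q, R, S, T, U, V
  1-simplices (9): PT, PU, QS, QT, RT, RV, ST, TU, TV

so the chain groups are C_0 ≅ Z^7, C_1 ≅ Z^9.

∂_1: C_1 → C_0 is given by ∂[p,q] = [q] − [p]. For instance
  ∂TU = U − T.
The resulting 7×9 matrix has rank 6, and its Smith normal form has invariant factors (1,1,1,1,1,1).

Now H_k = ker ∂_k / im ∂_{k+1}, so:

  H_0: rank C_0 − rank ∂_1 = 7 − 6 = 1, and the invariant factors of ∂_1 are all 1, so H_0 ≅ Z.
  H_1: rank ker ∂_1 − rank ∂_2 = (9 − 6) − 0 = 3, and there is no ∂_2, so H_1 ≅ Z^3.

As a check, the Euler characteristic is 7 − 9 = -2, which agrees with 1 − 3 = -2.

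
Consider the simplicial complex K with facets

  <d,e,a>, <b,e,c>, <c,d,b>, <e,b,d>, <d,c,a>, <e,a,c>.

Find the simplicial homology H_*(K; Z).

We work with the vertex ordering a < b < c < d < e. The simplices of K, each written with vertices in increasing order, are:

  0-simplices (5): a, b, c, d, e
  1-simplices (9): ac, ad, ae, bc, bd, be, cd, ce, de
  2-simplices (6): acd, ace, ade, bcd, bce, bde

so the chain groups are C_0 ≅ Z^5, C_1 ≅ Z^9, C_2 ≅ Z^6.

∂_1: C_1 → C_0 sends each edge [p,q] (with p < q) to q − p. For instance
  ∂ce = e − c.
The resulting 5×9 matrix has rank 4, and its Smith normal form has invariant factors (1,1,1,1).

The boundary map ∂_2: C_2 → C_1 maps a triangle to the signed sum of its edges. For instance
  ∂bce = ce − be + bc,
  ∂ade = de − ae + ad.
The 9×6 boundary matrix has rank 5 and Smith normal form diag(1,1,1,1,1).

Now H_k = ker ∂_k / im ∂_{k+1}, so:

  H_0: rank C_0 − rank ∂_1 = 5 − 4 = 1, and the invariant factors of ∂_1 are all 1, so H_0 ≅ Z.
  H_1: rank ker ∂_1 − rank ∂_2 = (9 − 4) − 5 = 0, and the invariant factors of ∂_2 are all 1, so H_1 ≅ 0.
  H_2: rank ker ∂_2 − rank ∂_3 = (6 − 5) − 0 = 1, and there is no ∂_3, so H_2 ≅ Z.

H_0 ≅ Z,  H_1 = 0,  H_2 ≅ Z.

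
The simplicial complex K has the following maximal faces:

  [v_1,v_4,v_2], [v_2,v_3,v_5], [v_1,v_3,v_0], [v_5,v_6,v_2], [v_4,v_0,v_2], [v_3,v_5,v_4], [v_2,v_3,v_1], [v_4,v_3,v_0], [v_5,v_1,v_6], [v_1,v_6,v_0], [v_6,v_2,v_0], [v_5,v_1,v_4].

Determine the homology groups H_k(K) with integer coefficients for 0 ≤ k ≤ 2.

Take the total order v_0 < v_1 < v_2 < v_3 < v_4 < v_5 < v_6 on the vertex set. Then K (dimension 2) consists of the simplices:

  0-simplices (7): [v_0], [v_1], [v_2], [v_3], [v_4], [v_5], [v_6]
  1-simplices (18): (18 of them)
  2-simplices (12): (12 of them)

Hence C_0 ≅ Z^7, C_1 ≅ Z^18, C_2 ≅ Z^12.

Boundary ∂_1: C_1 → C_0 is given by ∂[p,q] = [q] − [p].
The resulting 7×18 matrix has rank 6, and its Smith normal form has invariant factors (1,1,1,1,1,1).

∂_2: C_2 → C_1 maps a triangle to the signed sum of its edges. For instance
  ∂[v_1,v_2,v_4] = [v_2,v_4] − [v_1,v_4] + [v_1,v_2],
  ∂[v_0,v_1,v_3] = [v_1,v_3] − [v_0,v_3] + [v_0,v_1].
The 18×12 boundary matrix has rank 12 and Smith normal form diag(1,1,1,1,1,1,1,1,1,1,1,2).

Reading off H_k = ker ∂_k / im ∂_{k+1}:

  H_0: rank C_0 − rank ∂_1 = 7 − 6 = 1, and the invariant factors of ∂_1 are all 1, so H_0 ≅ Z.
  H_1: rank ker ∂_1 − rank ∂_2 = (18 − 6) − 12 = 0, and ∂_2 has invariant factor 2 > 1, so H_1 ≅ Z/2Z.
  H_2: rank ker ∂_2 − rank ∂_3 = (12 − 12) − 0 = 0, and there is no ∂_3, so H_2 ≅ 0.

H_0 ≅ Z,  H_1 ≅ Z/2Z,  H_2 = 0.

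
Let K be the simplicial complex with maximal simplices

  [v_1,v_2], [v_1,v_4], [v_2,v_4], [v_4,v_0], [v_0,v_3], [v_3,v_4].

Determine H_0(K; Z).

H_0 ≅ Z.

Fix the vertex order v_0 < v_1 < v_2 < v_3 < v_4 and write every simplex with vertices in increasing order. Then dim K = 1 and the simplices of K are:

  0-simplices (5): [v_0], [v_1], [v_2], [v_3], [v_4]
  1-simplices (6): [v_0,v_3], [v_0,v_4], [v_1,v_2], [v_1,v_4], [v_2,v_4], [v_3,v_4]

so the chain groups are C_0 ≅ Z^5, C_1 ≅ Z^6.

∂_1: C_1 → C_0 sends each edge [p,q] (with p < q) to q − p.
The resulting 5×6 matrix has rank 4, and its Smith normal form has invariant factors (1,1,1,1).

Computing H_k = (kernel of ∂_k) / (image of ∂_{k+1}):

  H_0: rank C_0 − rank ∂_1 = 5 − 4 = 1, and the invariant factors of ∂_1 are all 1, so H_0 ≅ Z.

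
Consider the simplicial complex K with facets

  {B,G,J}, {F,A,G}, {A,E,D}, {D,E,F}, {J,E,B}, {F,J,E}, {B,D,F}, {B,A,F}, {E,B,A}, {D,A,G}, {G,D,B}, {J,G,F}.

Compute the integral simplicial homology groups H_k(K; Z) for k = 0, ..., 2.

H_0 ≅ Z,  H_1 ≅ Z_2,  H_2 = 0.

K has 7 vertices, 18 edges, 12 triangles.
rank ∂_0 = 0, rank ∂_1 = 6 ⇒ b_0 = 7 − 0 − 6 = 1; all invariant factors of ∂_1 are 1 so no torsion. So H_0 = Z.
rank ∂_1 = 6, rank ∂_2 = 12 ⇒ b_1 = 18 − 6 − 12 = 0; ∂_2 has invariant factor(s) [2] giving torsion. So H_1 = Z_2.
rank ∂_2 = 12, rank ∂_3 = 0 ⇒ b_2 = 12 − 12 − 0 = 0. So H_2 = 0.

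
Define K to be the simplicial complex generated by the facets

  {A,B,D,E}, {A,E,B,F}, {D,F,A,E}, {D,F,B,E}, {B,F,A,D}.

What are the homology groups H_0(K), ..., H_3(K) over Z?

K has 5 vertices, 10 edges, 10 triangles, 5 3-simplices.
rank ∂_0 = 0, rank ∂_1 = 4 ⇒ b_0 = 5 − 0 − 4 = 1; all invariant factors of ∂_1 are 1 so no torsion. So H_0 ≅ Z.
rank ∂_1 = 4, rank ∂_2 = 6 ⇒ b_1 = 10 − 4 − 6 = 0; all invariant factors of ∂_2 are 1 so no torsion. So H_1 ≅ 0.
rank ∂_2 = 6, rank ∂_3 = 4 ⇒ b_2 = 10 − 6 − 4 = 0; all invariant factors of ∂_3 are 1 so no torsion. So H_2 ≅ 0.
rank ∂_3 = 4, rank ∂_4 = 0 ⇒ b_3 = 5 − 4 − 0 = 1. So H_3 ≅ Z.

H_0 = Z,  H_1 = 0,  H_2 = 0,  H_3 = Z.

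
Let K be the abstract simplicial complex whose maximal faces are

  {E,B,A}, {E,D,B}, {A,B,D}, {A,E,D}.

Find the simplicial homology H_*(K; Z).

H_0 ≅ Z,  H_1 = 0,  H_2 ≅ Z.

Take the total order A < B < D < E on the vertex set. Then K (dimension 2) consists of the simplices:

  0-simplices (4): A, B, D, E
  1-simplices (6): AB, AD, AE, BD, BE, DE
  2-simplices (4): ABD, ABE, ADE, BDE

so the chain groups are C_0 ≅ Z^4, C_1 ≅ Z^6, C_2 ≅ Z^4.

Boundary ∂_1: C_1 → C_0 is given by ∂[p,q] = [q] − [p]. For instance
  ∂AB = B − A.
As a 4×6 matrix over Z this has rank 3, with invariant factors (1,1,1).

∂_2: C_2 → C_1 sends each 2-simplex [p,q,r] to [q,r] − [p,r] + [p,q]. For instance
  ∂ABE = BE − AE + AB,
  ∂ADE = DE − AE + AD.
The 6×4 boundary matrix has rank 3 and Smith normal form diag(1,1,1).

Computing H_k = (kernel of ∂_k) / (image of ∂_{k+1}):

  H_0: rank C_0 − rank ∂_1 = 4 − 3 = 1, and the invariant factors of ∂_1 are all 1, so H_0 = Z.
  H_1: rank ker ∂_1 − rank ∂_2 = (6 − 3) − 3 = 0, and the invariant factors of ∂_2 are all 1, so H_1 = 0.
  H_2: rank ker ∂_2 − rank ∂_3 = (4 − 3) − 0 = 1, and there is no ∂_3, so H_2 = Z.

As a check, the Euler characteristic is 4 − 6 + 4 = 2, which agrees with 1 − 0 + 1 = 2.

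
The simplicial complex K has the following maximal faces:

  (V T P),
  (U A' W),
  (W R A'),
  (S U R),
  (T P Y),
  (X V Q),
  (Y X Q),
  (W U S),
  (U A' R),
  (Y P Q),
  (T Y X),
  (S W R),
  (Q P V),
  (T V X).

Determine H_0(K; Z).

Take the total order P < Q < R < S < T < U < V < W < X < Y < A' on the vertex set. Then K (dimension 2) consists of the simplices:

  0-simplices (11): [P], [Q], [R], [S], [T], [U], [V], [W], [X], [Y], [A']
  1-simplices (21): [P,Q], [P,T], [P,V], [P,Y], [Q,V], [Q,X], [Q,Y], [R,S], [R,U], [R,W], [R,A'], [S,U], [S,W], [T,V], [T,X], [T,Y], [U,W], [U,A'], [V,X], [W,A'], [X,Y]
  2-simplices (14): [P,Q,V], [P,Q,Y], [P,T,V], [P,T,Y], [Q,V,X], [Q,X,Y], [R,S,U], [R,S,W], [R,U,A'], [R,W,A'], [S,U,W], [T,V,X], [T,X,Y], [U,W,A']

giving chain groups C_0 ≅ Z^11, C_1 ≅ Z^21, C_2 ≅ Z^14.

Boundary ∂_1: C_1 → C_0 is given by ∂[p,q] = [q] − [p]. For instance
  ∂[S,W] = [W] − [S].
This gives a 11×21 integer matrix of rank 9; reducing to Smith normal form yields diagonal entries (1,1,1,1,1,1,1,1,1).

Boundary ∂_2: C_2 → C_1 maps a triangle to the signed sum of its edges. For instance
  ∂[Q,X,Y] = [X,Y] − [Q,Y] + [Q,X],
  ∂[R,W,A'] = [W,A'] − [R,A'] + [R,W].
The resulting 21×14 matrix has rank 12, and its Smith normal form has invariant factors (1,1,1,1,1,1,1,1,1,1,1,1).

Now H_k = ker ∂_k / im ∂_{k+1}, so:

  H_0: rank C_0 − rank ∂_1 = 11 − 9 = 2, and the invariant factors of ∂_1 are all 1, so H_0 ≅ Z^2.

H_0 = Z^2.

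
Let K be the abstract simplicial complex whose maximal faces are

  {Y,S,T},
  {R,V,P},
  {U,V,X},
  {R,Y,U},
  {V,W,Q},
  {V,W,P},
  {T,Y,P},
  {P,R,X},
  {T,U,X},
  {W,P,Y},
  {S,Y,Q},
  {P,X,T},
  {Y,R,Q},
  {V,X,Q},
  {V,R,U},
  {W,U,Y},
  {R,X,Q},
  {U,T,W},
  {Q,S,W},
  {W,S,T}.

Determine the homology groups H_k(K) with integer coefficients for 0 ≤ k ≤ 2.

Take the total order P < Q < R < S < T < U < V < W < X < Y on the vertex set. Then K (dimension 2) consists of the simplices:

  0-simplices (10): P, Q, R, S, T, U, V, W, X, Y
  1-simplices (30): PR, PT, PV, PW, PX, PY, QR, QS, QV, QW, QX, QY, RU, RV, RX, RY, ST, SW, SY, TU, TW, TX, TY, UV, UW, UX, UY, VW, VX, WY
  2-simplices (20): PRV, PRX, PTX, PTY, PVW, PWY, QRX, QRY, QSW, QSY, QVW, QVX, RUV, RUY, STW, STY, TUW, TUX, UVX, UWY

so the chain groups are C_0 ≅ Z^10, C_1 ≅ Z^30, C_2 ≅ Z^20.

Boundary ∂_1: C_1 → C_0 maps an edge to its endpoints' difference, ∂[p,q] = q − p.
The resulting 10×30 matrix has rank 9, and its Smith normal form has invariant factors (1,1,1,1,1,1,1,1,1).

∂_2: C_2 → C_1 maps a triangle to the signed sum of its edges. For instance
  ∂PRV = RV − PV + PR,
  ∂UWY = WY − UY + UW.
As a 30×20 matrix over Z this has rank 20, with invariant factors (1,1,1,1,1,1,1,1,1,1,1,1,1,1,1,1,1,1,1,2).

From H_k ≅ ker(∂_k) / im(∂_{k+1}) we obtain:

  H_0: rank C_0 − rank ∂_1 = 10 − 9 = 1, and the invariant factors of ∂_1 are all 1, so H_0 ≅ Z.
  H_1: rank ker ∂_1 − rank ∂_2 = (30 − 9) − 20 = 1, and ∂_2 has invariant factor 2 > 1, so H_1 ≅ Z ⊕ Z/2.
  H_2: rank ker ∂_2 − rank ∂_3 = (20 − 20) − 0 = 0, and there is no ∂_3, so H_2 ≅ 0.

(K is a triangulation of the Klein bottle.)

H_0 ≅ Z,  H_1 ≅ Z ⊕ Z/2,  H_2 = 0.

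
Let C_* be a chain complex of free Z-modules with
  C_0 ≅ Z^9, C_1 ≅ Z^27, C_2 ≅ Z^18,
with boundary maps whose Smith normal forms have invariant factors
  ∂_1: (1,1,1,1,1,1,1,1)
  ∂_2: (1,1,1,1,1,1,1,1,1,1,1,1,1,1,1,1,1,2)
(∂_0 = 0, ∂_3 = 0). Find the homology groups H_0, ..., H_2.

H_0: b_0 = 9 − 0 − 8 = 1; torsion from ∂_1 factors > 1: none. So H_0 ≅ Z.
H_1: b_1 = 27 − 8 − 18 = 1; torsion from ∂_2 factors > 1: [2]. So H_1 ≅ Z ⊕ Z/2Z.
H_2: b_2 = 18 − 18 − 0 = 0; torsion from ∂_3 factors > 1: none. So H_2 ≅ 0.

H_0 ≅ Z,  H_1 ≅ Z ⊕ Z/2Z,  H_2 = 0.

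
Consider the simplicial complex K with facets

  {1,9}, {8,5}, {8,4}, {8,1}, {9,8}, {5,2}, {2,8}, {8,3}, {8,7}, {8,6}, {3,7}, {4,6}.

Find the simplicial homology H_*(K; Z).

H_0 = Z,  H_1 = Z^4.

Fix the vertex order 1 < 2 < 3 < 4 < 5 < 6 < 7 < 8 < 9 and write every simplex with vertices in increasing order. Then dim K = 1 and the simplices of K are:

  0-simplices (9): [1], [2], [3], [4], [5], [6], [7], [8], [9]
  1-simplices (12): [1,8], [1,9], [2,5], [2,8], [3,7], [3,8], [4,6], [4,8], [5,8], [6,8], [7,8], [8,9]

giving chain groups C_0 ≅ Z^9, C_1 ≅ Z^12.

Boundary ∂_1: C_1 → C_0 is given by ∂[p,q] = [q] − [p]. For instance
  ∂[4,6] = [6] − [4].
The 9×12 boundary matrix has rank 8 and Smith normal form diag(1,1,1,1,1,1,1,1).

Now H_k = ker ∂_k / im ∂_{k+1}, so:

  H_0: rank C_0 − rank ∂_1 = 9 − 8 = 1, and the invariant factors of ∂_1 are all 1, so H_0 ≅ Z.
  H_1: rank ker ∂_1 − rank ∂_2 = (12 − 8) − 0 = 4, and there is no ∂_2, so H_1 ≅ Z^4.

(K is a triangulation of a wedge of 4 circles.)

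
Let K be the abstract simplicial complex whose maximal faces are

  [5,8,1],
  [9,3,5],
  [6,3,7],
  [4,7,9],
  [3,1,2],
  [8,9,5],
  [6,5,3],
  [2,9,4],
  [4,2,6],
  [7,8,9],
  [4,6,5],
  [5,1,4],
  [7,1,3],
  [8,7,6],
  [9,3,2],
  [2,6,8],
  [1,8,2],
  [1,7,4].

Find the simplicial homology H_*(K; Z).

K has 9 vertices, 27 edges, 18 triangles.
rank ∂_0 = 0, rank ∂_1 = 8 ⇒ b_0 = 9 − 0 − 8 = 1; all invariant factors of ∂_1 are 1 so no torsion. So H_0 = Z.
rank ∂_1 = 8, rank ∂_2 = 17 ⇒ b_1 = 27 − 8 − 17 = 2; all invariant factors of ∂_2 are 1 so no torsion. So H_1 = Z^2.
rank ∂_2 = 17, rank ∂_3 = 0 ⇒ b_2 = 18 − 17 − 0 = 1. So H_2 = Z.

H_0 ≅ Z,  H_1 ≅ Z^2,  H_2 ≅ Z.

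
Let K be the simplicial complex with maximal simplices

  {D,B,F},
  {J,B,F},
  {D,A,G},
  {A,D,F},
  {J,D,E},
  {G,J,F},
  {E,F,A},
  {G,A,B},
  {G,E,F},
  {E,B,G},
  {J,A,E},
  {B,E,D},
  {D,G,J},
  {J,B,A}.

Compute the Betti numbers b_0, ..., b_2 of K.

Fix the vertex order A < B < D < E < F < G < J and write every simplex with vertices in increasing order. Then dim K = 2 and the simplices of K are:

  0-simplices (7): A, B, D, E, F, G, J
  1-simplices (21): AB, AD, AE, AF, AG, AJ, BD, BE, BF, BG, BJ, DE, DF, DG, DJ, EF, EG, EJ, FG, FJ, GJ
  2-simplices (14): ABG, ABJ, ADF, ADG, AEF, AEJ, BDE, BDF, BEG, BFJ, DEJ, DGJ, EFG, FGJ

so the chain groups are C_0 ≅ Z^7, C_1 ≅ Z^21, C_2 ≅ Z^14.

∂_1: C_1 → C_0 maps an edge to its endpoints' difference, ∂[p,q] = q − p. For instance
  ∂AJ = J − A.
As a 7×21 matrix over Z this has rank 6, with invariant factors (1,1,1,1,1,1).

Boundary ∂_2: C_2 → C_1 acts by ∂[p,q,r] = [q,r] − [p,r] + [p,q]. For instance
  ∂AEF = EF − AF + AE,
  ∂BEG = EG − BG + BE.
The 21×14 boundary matrix has rank 13 and Smith normal form diag(1,1,1,1,1,1,1,1,1,1,1,1,1).

From H_k ≅ ker(∂_k) / im(∂_{k+1}) we obtain:

  H_0: rank C_0 − rank ∂_1 = 7 − 6 = 1, and the invariant factors of ∂_1 are all 1, so H_0 ≅ Z.
  H_1: rank ker ∂_1 − rank ∂_2 = (21 − 6) − 13 = 2, and the invariant factors of ∂_2 are all 1, so H_1 ≅ Z^2.
  H_2: rank ker ∂_2 − rank ∂_3 = (14 − 13) − 0 = 1, and there is no ∂_3, so H_2 ≅ Z.

(K is a triangulation of the torus T^2.)

Hence the Betti numbers are b_0 = 1, b_1 = 2, b_2 = 1.

b_0 = 1, b_1 = 2, b_2 = 1.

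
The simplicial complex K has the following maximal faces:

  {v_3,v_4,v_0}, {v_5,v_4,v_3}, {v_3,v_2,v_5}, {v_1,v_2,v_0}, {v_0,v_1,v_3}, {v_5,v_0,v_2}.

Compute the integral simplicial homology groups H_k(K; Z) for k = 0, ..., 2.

H_0 = Z,  H_1 = Z,  H_2 = 0.

Take the total order v_0 < v_1 < v_2 < v_3 < v_4 < v_5 on the vertex set. Then K (dimension 2) consists of the simplices:

  0-simplices (6): [v_0], [v_1], [v_2], [v_3], [v_4], [v_5]
  1-simplices (12): [v_0,v_1], [v_0,v_2], [v_0,v_3], [v_0,v_4], [v_0,v_5], [v_1,v_2], [v_1,v_3], [v_2,v_3], [v_2,v_5], [v_3,v_4], [v_3,v_5], [v_4,v_5]
  2-simplices (6): [v_0,v_1,v_2], [v_0,v_1,v_3], [v_0,v_2,v_5], [v_0,v_3,v_4], [v_2,v_3,v_5], [v_3,v_4,v_5]

giving chain groups C_0 ≅ Z^6, C_1 ≅ Z^12, C_2 ≅ Z^6.

∂_1: C_1 → C_0 maps an edge to its endpoints' difference, ∂[p,q] = q − p.
The resulting 6×12 matrix has rank 5, and its Smith normal form has invariant factors (1,1,1,1,1).

∂_2: C_2 → C_1 sends each 2-simplex [p,q,r] to [q,r] − [p,r] + [p,q]. For instance
  ∂[v_0,v_2,v_5] = [v_2,v_5] − [v_0,v_5] + [v_0,v_2],
  ∂[v_2,v_3,v_5] = [v_3,v_5] − [v_2,v_5] + [v_2,v_3].
This gives a 12×6 integer matrix of rank 6; reducing to Smith normal form yields diagonal entries (1,1,1,1,1,1).

From H_k ≅ ker(∂_k) / im(∂_{k+1}) we obtain:

  H_0: rank C_0 − rank ∂_1 = 6 − 5 = 1, and the invariant factors of ∂_1 are all 1, so H_0 = Z.
  H_1: rank ker ∂_1 − rank ∂_2 = (12 − 5) − 6 = 1, and the invariant factors of ∂_2 are all 1, so H_1 = Z.
  H_2: rank ker ∂_2 − rank ∂_3 = (6 − 6) − 0 = 0, and there is no ∂_3, so H_2 = 0.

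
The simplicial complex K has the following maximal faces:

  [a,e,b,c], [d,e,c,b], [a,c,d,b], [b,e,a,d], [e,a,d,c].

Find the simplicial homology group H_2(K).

H_2 ≅ 0.

Take the total order a < b < c < d < e on the vertex set. Then K (dimension 3) consists of the simplices:

  0-simplices (5): a, b, c, d, e
  1-simplices (10): ab, ac, ad, ae, bc, bd, be, cd, ce, de
  2-simplices (10): abc, abd, abe, acd, ace, ade, bcd, bce, bde, cde
  3-simplices (5): abcd, abce, abde, acde, bcde

so the chain groups are C_0 ≅ Z^5, C_1 ≅ Z^10, C_2 ≅ Z^10, C_3 ≅ Z^5.

∂_1: C_1 → C_0 sends each edge [p,q] (with p < q) to q − p. For instance
  ∂ad = d − a.
This gives a 5×10 integer matrix of rank 4; reducing to Smith normal form yields diagonal entries (1,1,1,1).

Boundary ∂_2: C_2 → C_1 sends each 2-simplex [p,q,r] to [q,r] − [p,r] + [p,q]. For instance
  ∂bde = de − be + bd,
  ∂abc = bc − ac + ab.
The 10×10 boundary matrix has rank 6 and Smith normal form diag(1,1,1,1,1,1).

∂_3: C_3 → C_2 sends each 3-simplex σ to the alternating sum Σ_i (−1)^i (σ with its i-th vertex removed). For instance
  ∂abcd = bcd − acd + abd − abc,
  ∂abde = bde − ade + abe − abd.
As a 10×5 matrix over Z this has rank 4, with invariant factors (1,1,1,1).

From H_k ≅ ker(∂_k) / im(∂_{k+1}) we obtain:

  H_2: rank ker ∂_2 − rank ∂_3 = (10 − 6) − 4 = 0, and the invariant factors of ∂_3 are all 1, so H_2 ≅ 0.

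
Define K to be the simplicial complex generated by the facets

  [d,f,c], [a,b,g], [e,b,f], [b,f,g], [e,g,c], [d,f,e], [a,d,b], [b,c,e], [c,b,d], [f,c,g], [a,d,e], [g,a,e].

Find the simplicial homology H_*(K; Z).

Take the total order a < b < c < d < e < f < g on the vertex set. Then K (dimension 2) consists of the simplices:

  0-simplices (7): a, b, c, d, e, f, g
  1-simplices (18): ab, ad, ae, ag, bc, bd, be, bf, bg, cd, ce, cf, cg, de, df, ef, eg, fg
  2-simplices (12): abd, abg, ade, aeg, bcd, bce, bef, bfg, cdf, ceg, cfg, def

so the chain groups are C_0 ≅ Z^7, C_1 ≅ Z^18, C_2 ≅ Z^12.

The boundary map ∂_1: C_1 → C_0 sends each edge [p,q] (with p < q) to q − p.
As a 7×18 matrix over Z this has rank 6, with invariant factors (1,1,1,1,1,1).

∂_2: C_2 → C_1 acts by ∂[p,q,r] = [q,r] − [p,r] + [p,q]. For instance
  ∂bef = ef − bf + be,
  ∂bfg = fg − bg + bf.
This gives a 18×12 integer matrix of rank 12; reducing to Smith normal form yields diagonal entries (1,1,1,1,1,1,1,1,1,1,1,2).

Reading off H_k = ker ∂_k / im ∂_{k+1}:

  H_0: rank C_0 − rank ∂_1 = 7 − 6 = 1, and the invariant factors of ∂_1 are all 1, so H_0 ≅ Z.
  H_1: rank ker ∂_1 − rank ∂_2 = (18 − 6) − 12 = 0, and ∂_2 has invariant factor 2 > 1, so H_1 ≅ Z_2.
  H_2: rank ker ∂_2 − rank ∂_3 = (12 − 12) − 0 = 0, and there is no ∂_3, so H_2 ≅ 0.

As a check, the Euler characteristic is 7 − 18 + 12 = 1, which agrees with 1 − 0 + 0 = 1.

H_0 = Z,  H_1 = Z_2,  H_2 = 0.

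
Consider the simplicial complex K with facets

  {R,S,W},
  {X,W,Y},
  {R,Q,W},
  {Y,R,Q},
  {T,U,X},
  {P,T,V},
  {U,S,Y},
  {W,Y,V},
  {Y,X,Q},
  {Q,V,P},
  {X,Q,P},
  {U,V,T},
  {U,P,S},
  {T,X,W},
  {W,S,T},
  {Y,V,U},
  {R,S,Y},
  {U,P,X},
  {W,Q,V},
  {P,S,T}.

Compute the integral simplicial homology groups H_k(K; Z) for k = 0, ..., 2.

We work with the vertex ordering P < Q < R < S < T < U < V < W < X < Y. The simplices of K, each written with vertices in increasing order, are:

  0-simplices (10): P, Q, R, S, T, U, V, W, X, Y
  1-simplices (30): PQ, PS, PT, PU, PV, PX, QR, QV, QW, QX, QY, RS, RW, RY, ST, SU, SW, SY, TU, TV, TW, TX, UV, UX, UY, VW, VY, WX, WY, XY
  2-simplices (20): PQV, PQX, PST, PSU, PTV, PUX, QRW, QRY, QVW, QXY, RSW, RSY, STW, SUY, TUV, TUX, TWX, UVY, VWY, WXY

so the chain groups are C_0 ≅ Z^10, C_1 ≅ Z^30, C_2 ≅ Z^20.

The boundary map ∂_1: C_1 → C_0 maps an edge to its endpoints' difference, ∂[p,q] = q − p. For instance
  ∂WY = Y − W.
This gives a 10×30 integer matrix of rank 9; reducing to Smith normal form yields diagonal entries (1,1,1,1,1,1,1,1,1).

The boundary map ∂_2: C_2 → C_1 acts by ∂[p,q,r] = [q,r] − [p,r] + [p,q]. For instance
  ∂PTV = TV − PV + PT,
  ∂PUX = UX − PX + PU.
The 30×20 boundary matrix has rank 20 and Smith normal form diag(1,1,1,1,1,1,1,1,1,1,1,1,1,1,1,1,1,1,1,2).

Computing H_k = (kernel of ∂_k) / (image of ∂_{k+1}):

  H_0: rank C_0 − rank ∂_1 = 10 − 9 = 1, and the invariant factors of ∂_1 are all 1, so H_0 = Z.
  H_1: rank ker ∂_1 − rank ∂_2 = (30 − 9) − 20 = 1, and ∂_2 has invariant factor 2 > 1, so H_1 = Z ⊕ Z_2.
  H_2: rank ker ∂_2 − rank ∂_3 = (20 − 20) − 0 = 0, and there is no ∂_3, so H_2 = 0.

H_0 ≅ Z,  H_1 ≅ Z ⊕ Z_2,  H_2 = 0.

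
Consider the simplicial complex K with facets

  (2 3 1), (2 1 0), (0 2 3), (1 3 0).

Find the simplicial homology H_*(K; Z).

H_0 = Z,  H_1 = 0,  H_2 = Z.

Take the total order 0 < 1 < 2 < 3 on the vertex set. Then K (dimension 2) consists of the simplices:

  0-simplices (4): [0], [1], [2], [3]
  1-simplices (6): [0,1], [0,2], [0,3], [1,2], [1,3], [2,3]
  2-simplices (4): [0,1,2], [0,1,3], [0,2,3], [1,2,3]

giving chain groups C_0 ≅ Z^4, C_1 ≅ Z^6, C_2 ≅ Z^4.

The boundary map ∂_1: C_1 → C_0 sends each edge [p,q] (with p < q) to q − p. For instance
  ∂[0,3] = [3] − [0].
This gives a 4×6 integer matrix of rank 3; reducing to Smith normal form yields diagonal entries (1,1,1).

Boundary ∂_2: C_2 → C_1 maps a triangle to the signed sum of its edges. For instance
  ∂[0,1,3] = [1,3] − [0,3] + [0,1],
  ∂[0,2,3] = [2,3] − [0,3] + [0,2].
As a 6×4 matrix over Z this has rank 3, with invariant factors (1,1,1).

From H_k ≅ ker(∂_k) / im(∂_{k+1}) we obtain:

  H_0: rank C_0 − rank ∂_1 = 4 − 3 = 1, and the invariant factors of ∂_1 are all 1, so H_0 = Z.
  H_1: rank ker ∂_1 − rank ∂_2 = (6 − 3) − 3 = 0, and the invariant factors of ∂_2 are all 1, so H_1 = 0.
  H_2: rank ker ∂_2 − rank ∂_3 = (4 − 3) − 0 = 1, and there is no ∂_3, so H_2 = Z.

As a check, the Euler characteristic is 4 − 6 + 4 = 2, which agrees with 1 − 0 + 1 = 2.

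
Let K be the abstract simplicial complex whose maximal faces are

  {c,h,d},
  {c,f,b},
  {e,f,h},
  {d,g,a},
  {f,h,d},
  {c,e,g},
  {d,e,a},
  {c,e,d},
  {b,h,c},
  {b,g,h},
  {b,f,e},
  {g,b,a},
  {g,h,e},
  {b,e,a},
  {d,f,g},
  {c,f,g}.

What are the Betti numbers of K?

Fix the vertex order a < b < c < d < e < f < g < h and write every simplex with vertices in increasing order. Then dim K = 2 and the simplices of K are:

  0-simplices (8): a, b, c, d, e, f, g, h
  1-simplices (24): ab, ad, ae, ag, bc, be, bf, bg, bh, cd, ce, cf, cg, ch, de, df, dg, dh, ef, eg, eh, fg, fh, gh
  2-simplices (16): abe, abg, ade, adg, bcf, bch, bef, bgh, cde, cdh, ceg, cfg, dfg, dfh, efh, egh

giving chain groups C_0 ≅ Z^8, C_1 ≅ Z^24, C_2 ≅ Z^16.

Boundary ∂_1: C_1 → C_0 sends each edge [p,q] (with p < q) to q − p. For instance
  ∂ch = h − c.
This gives a 8×24 integer matrix of rank 7; reducing to Smith normal form yields diagonal entries (1,1,1,1,1,1,1).

The boundary map ∂_2: C_2 → C_1 maps a triangle to the signed sum of its edges. For instance
  ∂ade = de − ae + ad,
  ∂bch = ch − bh + bc.
As a 24×16 matrix over Z this has rank 15, with invariant factors (1,1,1,1,1,1,1,1,1,1,1,1,1,1,1).

Reading off H_k = ker ∂_k / im ∂_{k+1}:

  H_0: rank C_0 − rank ∂_1 = 8 − 7 = 1, and the invariant factors of ∂_1 are all 1, so H_0 ≅ Z.
  H_1: rank ker ∂_1 − rank ∂_2 = (24 − 7) − 15 = 2, and the invariant factors of ∂_2 are all 1, so H_1 ≅ Z^2.
  H_2: rank ker ∂_2 − rank ∂_3 = (16 − 15) − 0 = 1, and there is no ∂_3, so H_2 ≅ Z.

(K is a triangulation of the torus T^2.)

Hence the Betti numbers are b_0 = 1, b_1 = 2, b_2 = 1.

b_0 = 1, b_1 = 2, b_2 = 1.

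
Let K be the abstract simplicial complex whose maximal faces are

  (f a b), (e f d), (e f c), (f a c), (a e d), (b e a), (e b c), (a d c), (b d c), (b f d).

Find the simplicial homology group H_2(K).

H_2 ≅ 0.

Take the total order a < b < c < d < e < f on the vertex set. Then K (dimension 2) consists of the simplices:

  0-simplices (6): a, b, c, d, e, f
  1-simplices (15): ab, ac, ad, ae, af, bc, bd, be, bf, cd, ce, cf, de, df, ef
  2-simplices (10): abe, abf, acd, acf, ade, bcd, bce, bdf, cef, def

Hence C_0 ≅ Z^6, C_1 ≅ Z^15, C_2 ≅ Z^10.

Boundary ∂_1: C_1 → C_0 maps an edge to its endpoints' difference, ∂[p,q] = q − p.
The resulting 6×15 matrix has rank 5, and its Smith normal form has invariant factors (1,1,1,1,1).

Boundary ∂_2: C_2 → C_1 sends each 2-simplex [p,q,r] to [q,r] − [p,r] + [p,q]. For instance
  ∂bcd = cd − bd + bc,
  ∂bdf = df − bf + bd.
This gives a 15×10 integer matrix of rank 10; reducing to Smith normal form yields diagonal entries (1,1,1,1,1,1,1,1,1,2).

Now H_k = ker ∂_k / im ∂_{k+1}, so:

  H_2: rank ker ∂_2 − rank ∂_3 = (10 − 10) − 0 = 0, and there is no ∂_3, so H_2 = 0.

(K is a triangulation of the real projective plane RP^2.)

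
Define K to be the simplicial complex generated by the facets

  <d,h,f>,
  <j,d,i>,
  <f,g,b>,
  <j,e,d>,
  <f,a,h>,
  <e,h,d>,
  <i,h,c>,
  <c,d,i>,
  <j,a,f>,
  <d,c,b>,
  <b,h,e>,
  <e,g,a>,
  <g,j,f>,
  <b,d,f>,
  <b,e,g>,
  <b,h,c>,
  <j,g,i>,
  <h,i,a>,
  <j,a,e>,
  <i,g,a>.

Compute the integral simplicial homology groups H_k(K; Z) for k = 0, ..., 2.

H_0 ≅ Z,  H_1 ≅ Z ⊕ Z/2,  H_2 = 0.

Order the vertices as a < b < c < d < e < f < g < h < i < j. Listing each simplex with vertices in this order, K has dimension 2 with simplices:

  0-simplices (10): a, b, c, d, e, f, g, h, i, j
  1-simplices (30): ae, af, ag, ah, ai, aj, bc, bd, be, bf, bg, bh, cd, ch, ci, de, df, dh, di, dj, eg, eh, ej, fg, fh, fj, gi, gj, hi, ij
  2-simplices (20): aeg, aej, afh, afj, agi, ahi, bcd, bch, bdf, beg, beh, bfg, cdi, chi, deh, dej, dfh, dij, fgj, gij

Hence C_0 ≅ Z^10, C_1 ≅ Z^30, C_2 ≅ Z^20.

Boundary ∂_1: C_1 → C_0 maps an edge to its endpoints' difference, ∂[p,q] = q − p.
The 10×30 boundary matrix has rank 9 and Smith normal form diag(1,1,1,1,1,1,1,1,1).

Boundary ∂_2: C_2 → C_1 maps a triangle to the signed sum of its edges. For instance
  ∂beg = eg − bg + be,
  ∂dfh = fh − dh + df.
The resulting 30×20 matrix has rank 20, and its Smith normal form has invariant factors (1,1,1,1,1,1,1,1,1,1,1,1,1,1,1,1,1,1,1,2).

From H_k ≅ ker(∂_k) / im(∂_{k+1}) we obtain:

  H_0: rank C_0 − rank ∂_1 = 10 − 9 = 1, and the invariant factors of ∂_1 are all 1, so H_0 = Z.
  H_1: rank ker ∂_1 − rank ∂_2 = (30 − 9) − 20 = 1, and ∂_2 has invariant factor 2 > 1, so H_1 = Z ⊕ Z/2.
  H_2: rank ker ∂_2 − rank ∂_3 = (20 − 20) − 0 = 0, and there is no ∂_3, so H_2 = 0.

As a check, the Euler characteristic is 10 − 30 + 20 = 0, which agrees with 1 − 1 + 0 = 0.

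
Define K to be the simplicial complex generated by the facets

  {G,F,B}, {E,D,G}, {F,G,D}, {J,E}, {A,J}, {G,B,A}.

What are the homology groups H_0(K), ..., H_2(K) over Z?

H_0 ≅ Z,  H_1 ≅ Z,  H_2 = 0.

We work with the vertex ordering A < B < D < E < F < G < J. The simplices of K, each written with vertices in increasing order, are:

  0-simplices (7): A, B, D, E, F, G, J
  1-simplices (11): AB, AG, AJ, BF, BG, DE, DF, DG, EG, EJ, FG
  2-simplices (4): ABG, BFG, DEG, DFG

so the chain groups are C_0 ≅ Z^7, C_1 ≅ Z^11, C_2 ≅ Z^4.

Boundary ∂_1: C_1 → C_0 maps an edge to its endpoints' difference, ∂[p,q] = q − p.
The 7×11 boundary matrix has rank 6 and Smith normal form diag(1,1,1,1,1,1).

Boundary ∂_2: C_2 → C_1 maps a triangle to the signed sum of its edges. For instance
  ∂BFG = FG − BG + BF,
  ∂DFG = FG − DG + DF.
As a 11×4 matrix over Z this has rank 4, with invariant factors (1,1,1,1).

From H_k ≅ ker(∂_k) / im(∂_{k+1}) we obtain:

  H_0: rank C_0 − rank ∂_1 = 7 − 6 = 1, and the invariant factors of ∂_1 are all 1, so H_0 = Z.
  H_1: rank ker ∂_1 − rank ∂_2 = (11 − 6) − 4 = 1, and the invariant factors of ∂_2 are all 1, so H_1 = Z.
  H_2: rank ker ∂_2 − rank ∂_3 = (4 − 4) − 0 = 0, and there is no ∂_3, so H_2 = 0.

As a check, the Euler characteristic is 7 − 11 + 4 = 0, which agrees with 1 − 1 + 0 = 0.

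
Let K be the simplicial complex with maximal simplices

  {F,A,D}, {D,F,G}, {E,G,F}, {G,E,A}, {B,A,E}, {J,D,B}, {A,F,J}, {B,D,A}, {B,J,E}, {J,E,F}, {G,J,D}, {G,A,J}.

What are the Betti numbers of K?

Fix the vertex order A < B < D < E < F < G < J and write every simplex with vertices in increasing order. Then dim K = 2 and the simplices of K are:

  0-simplices (7): A, B, D, E, F, G, J
  1-simplices (18): AB, AD, AE, AF, AG, AJ, BD, BE, BJ, DF, DG, DJ, EF, EG, EJ, FG, FJ, GJ
  2-simplices (12): ABD, ABE, ADF, AEG, AFJ, AGJ, BDJ, BEJ, DFG, DGJ, EFG, EFJ

so the chain groups are C_0 ≅ Z^7, C_1 ≅ Z^18, C_2 ≅ Z^12.

The boundary map ∂_1: C_1 → C_0 sends each edge [p,q] (with p < q) to q − p. For instance
  ∂BE = E − B.
This gives a 7×18 integer matrix of rank 6; reducing to Smith normal form yields diagonal entries (1,1,1,1,1,1).

∂_2: C_2 → C_1 sends each 2-simplex [p,q,r] to [q,r] − [p,r] + [p,q]. For instance
  ∂BDJ = DJ − BJ + BD,
  ∂EFG = FG − EG + EF.
The 18×12 boundary matrix has rank 12 and Smith normal form diag(1,1,1,1,1,1,1,1,1,1,1,2).

Now H_k = ker ∂_k / im ∂_{k+1}, so:

  H_0: rank C_0 − rank ∂_1 = 7 − 6 = 1, and the invariant factors of ∂_1 are all 1, so H_0 = Z.
  H_1: rank ker ∂_1 − rank ∂_2 = (18 − 6) − 12 = 0, and ∂_2 has invariant factor 2 > 1, so H_1 = Z/2Z.
  H_2: rank ker ∂_2 − rank ∂_3 = (12 − 12) − 0 = 0, and there is no ∂_3, so H_2 = 0.

As a check, the Euler characteristic is 7 − 18 + 12 = 1, which agrees with 1 − 0 + 0 = 1.

Hence the Betti numbers are b_0 = 1, b_1 = 0, b_2 = 0.

b_0 = 1, b_1 = 0, b_2 = 0.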